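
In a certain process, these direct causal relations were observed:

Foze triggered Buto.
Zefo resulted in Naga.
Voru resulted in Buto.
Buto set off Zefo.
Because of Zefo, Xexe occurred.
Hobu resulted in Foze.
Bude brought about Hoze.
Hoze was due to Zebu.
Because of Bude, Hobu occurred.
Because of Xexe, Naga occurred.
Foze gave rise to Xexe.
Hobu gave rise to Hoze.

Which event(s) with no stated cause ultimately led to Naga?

Tracing upstream from Naga: Naga ← Xexe ← Foze ← Hobu ← Bude.
A separate upstream branch: Naga ← Zefo ← Buto ← Voru.
Each of those chain origins has no stated cause.

Bude, Voru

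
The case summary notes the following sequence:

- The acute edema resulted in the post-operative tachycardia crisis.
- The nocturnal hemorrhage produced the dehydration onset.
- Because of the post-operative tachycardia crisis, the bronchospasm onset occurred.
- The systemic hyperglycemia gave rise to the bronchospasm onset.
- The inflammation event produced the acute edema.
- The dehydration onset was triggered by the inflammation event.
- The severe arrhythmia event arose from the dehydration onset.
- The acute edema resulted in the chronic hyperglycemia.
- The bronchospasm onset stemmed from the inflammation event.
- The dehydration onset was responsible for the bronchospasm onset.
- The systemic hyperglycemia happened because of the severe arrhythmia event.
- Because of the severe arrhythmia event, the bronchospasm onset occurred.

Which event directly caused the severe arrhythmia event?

the dehydration onset

Upstream contributors include the inflammation event, the nocturnal hemorrhage, but only the dehydration onset feeds directly into the severe arrhythmia event.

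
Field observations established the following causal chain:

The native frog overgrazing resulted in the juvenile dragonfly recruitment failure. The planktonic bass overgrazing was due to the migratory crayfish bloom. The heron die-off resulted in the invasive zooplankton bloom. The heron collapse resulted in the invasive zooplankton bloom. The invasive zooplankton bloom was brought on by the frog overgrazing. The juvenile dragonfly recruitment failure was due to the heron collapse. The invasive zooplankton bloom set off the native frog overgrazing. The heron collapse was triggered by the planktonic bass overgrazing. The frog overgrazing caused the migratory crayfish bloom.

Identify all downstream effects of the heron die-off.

Direct effects: the invasive zooplankton bloom.
2 steps out: the native frog overgrazing.
3 steps out: the juvenile dragonfly recruitment failure.
Not reachable from it: the frog overgrazing, the migratory crayfish bloom, the planktonic bass overgrazing, the heron collapse.

the invasive zooplankton bloom, the juvenile dragonfly recruitment failure, the native frog overgrazing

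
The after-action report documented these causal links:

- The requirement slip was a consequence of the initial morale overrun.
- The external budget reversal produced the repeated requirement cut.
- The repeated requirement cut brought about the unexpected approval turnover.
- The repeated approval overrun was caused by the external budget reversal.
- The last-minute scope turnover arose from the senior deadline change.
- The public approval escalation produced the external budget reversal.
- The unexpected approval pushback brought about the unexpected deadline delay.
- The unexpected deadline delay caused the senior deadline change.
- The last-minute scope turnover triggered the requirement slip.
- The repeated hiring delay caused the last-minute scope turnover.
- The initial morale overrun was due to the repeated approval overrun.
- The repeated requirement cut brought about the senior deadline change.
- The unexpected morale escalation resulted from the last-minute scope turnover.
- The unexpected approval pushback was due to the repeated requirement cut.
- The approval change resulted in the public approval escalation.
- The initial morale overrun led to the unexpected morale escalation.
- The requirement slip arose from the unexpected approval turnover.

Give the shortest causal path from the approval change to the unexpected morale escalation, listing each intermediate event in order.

the approval change → the public approval escalation
the public approval escalation → the external budget reversal
the external budget reversal → the repeated approval overrun
the repeated approval overrun → the initial morale overrun
the initial morale overrun → the unexpected morale escalation
Length: 5 steps.

the approval change → the public approval escalation → the external budget reversal → the repeated approval overrun → the initial morale overrun → the unexpected morale escalation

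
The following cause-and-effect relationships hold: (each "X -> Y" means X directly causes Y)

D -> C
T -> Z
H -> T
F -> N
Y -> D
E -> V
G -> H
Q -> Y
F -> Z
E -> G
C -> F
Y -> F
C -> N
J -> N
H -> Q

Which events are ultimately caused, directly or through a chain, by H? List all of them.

Direct effects: Q, T.
2 steps out: Y, Z.
3 steps out: D, F.
4 steps out: C, N.
Not reachable from it: E, G, V, J.

C, D, F, N, Q, T, Y, Z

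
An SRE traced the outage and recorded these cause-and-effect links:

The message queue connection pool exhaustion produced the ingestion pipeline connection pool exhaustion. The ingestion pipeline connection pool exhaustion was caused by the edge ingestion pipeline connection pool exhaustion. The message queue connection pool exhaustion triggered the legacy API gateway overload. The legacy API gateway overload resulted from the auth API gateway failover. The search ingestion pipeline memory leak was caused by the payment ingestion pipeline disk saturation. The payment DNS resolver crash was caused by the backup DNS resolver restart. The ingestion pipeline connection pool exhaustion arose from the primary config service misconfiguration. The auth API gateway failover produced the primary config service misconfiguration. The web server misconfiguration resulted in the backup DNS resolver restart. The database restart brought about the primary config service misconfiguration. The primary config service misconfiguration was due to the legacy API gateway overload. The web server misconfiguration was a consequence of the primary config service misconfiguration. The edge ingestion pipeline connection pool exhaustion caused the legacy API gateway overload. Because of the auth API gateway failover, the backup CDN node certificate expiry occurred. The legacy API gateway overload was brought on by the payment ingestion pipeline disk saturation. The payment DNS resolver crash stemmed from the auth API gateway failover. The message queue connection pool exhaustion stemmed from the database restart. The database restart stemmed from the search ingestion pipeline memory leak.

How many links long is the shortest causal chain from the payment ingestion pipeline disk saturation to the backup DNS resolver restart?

Shortest chain: the payment ingestion pipeline disk saturation → the legacy API gateway overload → the primary config service misconfiguration → the web server misconfiguration → the backup DNS resolver restart.

4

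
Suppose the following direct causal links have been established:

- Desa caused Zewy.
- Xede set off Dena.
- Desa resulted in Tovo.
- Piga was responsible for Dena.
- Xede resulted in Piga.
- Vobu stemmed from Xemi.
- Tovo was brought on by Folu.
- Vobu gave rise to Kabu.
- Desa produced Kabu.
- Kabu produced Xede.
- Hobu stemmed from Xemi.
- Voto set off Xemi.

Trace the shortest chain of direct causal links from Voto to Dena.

Voto → Xemi
Xemi → Vobu
Vobu → Kabu
Kabu → Xede
Xede → Dena
Length: 5 steps.

Voto → Xemi → Vobu → Kabu → Xede → Dena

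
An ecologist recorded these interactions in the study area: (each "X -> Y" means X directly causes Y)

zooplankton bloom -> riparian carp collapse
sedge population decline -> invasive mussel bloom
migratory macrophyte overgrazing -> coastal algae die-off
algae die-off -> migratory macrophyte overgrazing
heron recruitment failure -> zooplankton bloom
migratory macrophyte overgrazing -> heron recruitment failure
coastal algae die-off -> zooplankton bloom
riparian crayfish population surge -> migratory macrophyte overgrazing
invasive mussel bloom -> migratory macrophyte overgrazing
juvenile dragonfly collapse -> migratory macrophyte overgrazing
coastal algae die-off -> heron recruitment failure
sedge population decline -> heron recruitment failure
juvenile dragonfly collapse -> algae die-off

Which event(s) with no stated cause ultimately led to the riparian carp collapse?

Tracing upstream from the riparian carp collapse: the riparian carp collapse ← the zooplankton bloom ← the coastal algae die-off ← the migratory macrophyte overgrazing ← the juvenile dragonfly collapse.
A separate upstream branch: the riparian carp collapse ← the zooplankton bloom ← the coastal algae die-off ← the migratory macrophyte overgrazing ← the riparian crayfish population surge.
A separate upstream branch: the riparian carp collapse ← the zooplankton bloom ← the heron recruitment failure ← the sedge population decline.
Each of those chain origins has no stated cause.

the juvenile dragonfly collapse, the riparian crayfish population surge, the sedge population decline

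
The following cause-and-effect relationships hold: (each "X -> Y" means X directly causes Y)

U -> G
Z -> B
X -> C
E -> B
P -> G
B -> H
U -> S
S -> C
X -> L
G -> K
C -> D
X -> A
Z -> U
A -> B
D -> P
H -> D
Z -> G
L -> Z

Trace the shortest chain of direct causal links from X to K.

X → L
L → Z
Z → G
G → K
Length: 4 steps.

X → L → Z → G → K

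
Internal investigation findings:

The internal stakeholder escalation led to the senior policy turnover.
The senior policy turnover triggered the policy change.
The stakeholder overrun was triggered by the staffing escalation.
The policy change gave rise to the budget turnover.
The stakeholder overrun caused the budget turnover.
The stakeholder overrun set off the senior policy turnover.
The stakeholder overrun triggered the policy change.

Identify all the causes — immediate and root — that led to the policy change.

Immediate causes of the policy change: the stakeholder overrun, the senior policy turnover.
Further upstream: the staffing escalation, the internal stakeholder escalation.

the internal stakeholder escalation, the senior policy turnover, the staffing escalation, the stakeholder overrun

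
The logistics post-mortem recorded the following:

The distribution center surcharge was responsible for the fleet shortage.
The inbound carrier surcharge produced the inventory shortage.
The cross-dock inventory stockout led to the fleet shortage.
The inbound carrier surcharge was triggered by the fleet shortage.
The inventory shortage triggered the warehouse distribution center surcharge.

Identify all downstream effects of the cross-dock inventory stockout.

the fleet shortage, the inbound carrier surcharge, the inventory shortage, the warehouse distribution center surcharge

Direct effects: the fleet shortage.
2 steps out: the inbound carrier surcharge.
3 steps out: the inventory shortage.
4 steps out: the warehouse distribution center surcharge.
Not reachable from it: the distribution center surcharge.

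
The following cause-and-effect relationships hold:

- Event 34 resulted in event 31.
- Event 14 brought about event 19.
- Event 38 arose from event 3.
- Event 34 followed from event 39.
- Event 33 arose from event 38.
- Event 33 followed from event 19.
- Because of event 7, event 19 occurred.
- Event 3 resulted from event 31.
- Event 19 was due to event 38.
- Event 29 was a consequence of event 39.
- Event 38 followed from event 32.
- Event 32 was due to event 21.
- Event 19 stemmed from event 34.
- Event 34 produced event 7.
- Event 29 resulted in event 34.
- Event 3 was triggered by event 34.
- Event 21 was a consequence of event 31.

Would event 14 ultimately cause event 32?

No

Event 14 leads to event 19, event 33; event 32 is not among them.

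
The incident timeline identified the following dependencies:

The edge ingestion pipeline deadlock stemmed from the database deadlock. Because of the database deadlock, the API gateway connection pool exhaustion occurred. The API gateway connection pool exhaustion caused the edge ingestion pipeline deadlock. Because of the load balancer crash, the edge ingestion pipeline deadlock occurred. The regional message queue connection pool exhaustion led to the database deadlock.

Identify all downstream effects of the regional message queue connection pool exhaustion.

Direct effects: the database deadlock.
2 steps out: the API gateway connection pool exhaustion, the edge ingestion pipeline deadlock.
Not reachable from it: the load balancer crash.

the API gateway connection pool exhaustion, the database deadlock, the edge ingestion pipeline deadlock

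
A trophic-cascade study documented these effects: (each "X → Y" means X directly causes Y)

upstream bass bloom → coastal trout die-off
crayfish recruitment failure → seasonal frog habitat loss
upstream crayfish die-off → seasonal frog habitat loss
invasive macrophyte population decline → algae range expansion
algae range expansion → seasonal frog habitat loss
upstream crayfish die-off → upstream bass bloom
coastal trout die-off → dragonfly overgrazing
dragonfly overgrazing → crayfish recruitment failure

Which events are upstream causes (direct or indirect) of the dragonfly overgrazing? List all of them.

Immediate cause of the dragonfly overgrazing: the coastal trout die-off.
Further upstream: the upstream crayfish die-off, the upstream bass bloom.

the coastal trout die-off, the upstream bass bloom, the upstream crayfish die-off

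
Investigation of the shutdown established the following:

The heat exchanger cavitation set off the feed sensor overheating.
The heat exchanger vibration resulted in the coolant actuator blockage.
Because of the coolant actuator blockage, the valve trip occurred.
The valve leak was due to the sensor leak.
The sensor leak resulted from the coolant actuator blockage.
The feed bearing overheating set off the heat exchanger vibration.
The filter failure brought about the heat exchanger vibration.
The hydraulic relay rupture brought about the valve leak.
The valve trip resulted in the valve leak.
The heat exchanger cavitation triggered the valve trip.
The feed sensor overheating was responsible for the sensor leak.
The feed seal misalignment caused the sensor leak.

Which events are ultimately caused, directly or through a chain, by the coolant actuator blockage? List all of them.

the sensor leak, the valve leak, the valve trip

Direct effects: the valve trip, the sensor leak.
2 steps out: the valve leak.
Not reachable from it: the heat exchanger cavitation, the hydraulic relay rupture, the filter failure, the feed seal misalignment, the feed bearing overheating, the heat exchanger vibration, the feed sensor overheating.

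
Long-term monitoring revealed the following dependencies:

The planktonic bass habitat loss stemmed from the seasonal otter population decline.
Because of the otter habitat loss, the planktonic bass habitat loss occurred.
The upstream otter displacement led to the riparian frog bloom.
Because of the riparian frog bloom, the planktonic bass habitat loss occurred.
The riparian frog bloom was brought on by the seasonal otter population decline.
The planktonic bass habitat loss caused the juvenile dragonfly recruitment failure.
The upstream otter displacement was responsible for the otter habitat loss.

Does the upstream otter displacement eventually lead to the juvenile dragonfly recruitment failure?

Yes

There is a causal chain: the upstream otter displacement → the otter habitat loss → the planktonic bass habitat loss → the juvenile dragonfly recruitment failure.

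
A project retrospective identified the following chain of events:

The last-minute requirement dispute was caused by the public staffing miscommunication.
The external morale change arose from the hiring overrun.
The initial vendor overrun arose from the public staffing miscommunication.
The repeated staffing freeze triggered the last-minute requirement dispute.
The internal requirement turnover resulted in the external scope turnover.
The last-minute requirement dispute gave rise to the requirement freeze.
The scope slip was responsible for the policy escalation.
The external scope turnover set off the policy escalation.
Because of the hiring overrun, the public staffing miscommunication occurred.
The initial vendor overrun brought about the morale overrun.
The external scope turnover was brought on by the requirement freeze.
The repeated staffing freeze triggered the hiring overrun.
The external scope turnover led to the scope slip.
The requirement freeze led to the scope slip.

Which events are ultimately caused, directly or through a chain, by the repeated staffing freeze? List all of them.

Direct effects: the hiring overrun, the last-minute requirement dispute.
2 steps out: the public staffing miscommunication, the external morale change, the requirement freeze.
3 steps out: the initial vendor overrun, the external scope turnover, the scope slip.
4 steps out: the morale overrun, the policy escalation.
Not reachable from it: the internal requirement turnover.

the external morale change, the external scope turnover, the hiring overrun, the initial vendor overrun, the last-minute requirement dispute, the morale overrun, the policy escalation, the public staffing miscommunication, the requirement freeze, the scope slip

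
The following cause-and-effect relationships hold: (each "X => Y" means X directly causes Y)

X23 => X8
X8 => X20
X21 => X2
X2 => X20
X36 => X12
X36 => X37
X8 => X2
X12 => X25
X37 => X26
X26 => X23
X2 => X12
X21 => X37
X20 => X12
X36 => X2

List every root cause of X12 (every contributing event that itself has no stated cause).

Tracing upstream from X12: X12 ← X2 ← X21.
A separate upstream branch: X12 ← X36.
Each of those chain origins has no stated cause.

X21, X36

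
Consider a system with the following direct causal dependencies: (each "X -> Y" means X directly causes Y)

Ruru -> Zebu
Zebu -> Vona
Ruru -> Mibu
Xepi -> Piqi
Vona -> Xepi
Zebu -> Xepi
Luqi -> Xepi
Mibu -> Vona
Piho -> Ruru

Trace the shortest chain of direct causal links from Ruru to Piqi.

Ruru → Zebu → Xepi → Piqi

Ruru → Zebu
Zebu → Xepi
Xepi → Piqi
Length: 3 steps.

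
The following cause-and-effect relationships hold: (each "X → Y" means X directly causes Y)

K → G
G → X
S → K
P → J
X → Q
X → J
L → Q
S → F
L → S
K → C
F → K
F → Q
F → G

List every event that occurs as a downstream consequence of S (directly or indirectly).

Direct effects: F, K.
2 steps out: G, Q, C.
3 steps out: X.
4 steps out: J.
Not reachable from it: L, P.

C, F, G, J, K, Q, X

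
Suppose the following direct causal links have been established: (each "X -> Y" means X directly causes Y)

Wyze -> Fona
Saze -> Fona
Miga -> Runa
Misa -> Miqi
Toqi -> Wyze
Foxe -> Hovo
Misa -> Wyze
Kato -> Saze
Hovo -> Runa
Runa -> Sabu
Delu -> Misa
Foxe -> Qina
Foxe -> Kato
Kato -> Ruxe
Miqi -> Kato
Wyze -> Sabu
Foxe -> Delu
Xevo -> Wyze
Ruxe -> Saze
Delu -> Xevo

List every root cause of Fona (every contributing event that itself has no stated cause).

Tracing upstream from Fona: Fona ← Saze ← Kato ← Foxe.
A separate upstream branch: Fona ← Wyze ← Toqi.
Each of those chain origins has no stated cause.

Foxe, Toqi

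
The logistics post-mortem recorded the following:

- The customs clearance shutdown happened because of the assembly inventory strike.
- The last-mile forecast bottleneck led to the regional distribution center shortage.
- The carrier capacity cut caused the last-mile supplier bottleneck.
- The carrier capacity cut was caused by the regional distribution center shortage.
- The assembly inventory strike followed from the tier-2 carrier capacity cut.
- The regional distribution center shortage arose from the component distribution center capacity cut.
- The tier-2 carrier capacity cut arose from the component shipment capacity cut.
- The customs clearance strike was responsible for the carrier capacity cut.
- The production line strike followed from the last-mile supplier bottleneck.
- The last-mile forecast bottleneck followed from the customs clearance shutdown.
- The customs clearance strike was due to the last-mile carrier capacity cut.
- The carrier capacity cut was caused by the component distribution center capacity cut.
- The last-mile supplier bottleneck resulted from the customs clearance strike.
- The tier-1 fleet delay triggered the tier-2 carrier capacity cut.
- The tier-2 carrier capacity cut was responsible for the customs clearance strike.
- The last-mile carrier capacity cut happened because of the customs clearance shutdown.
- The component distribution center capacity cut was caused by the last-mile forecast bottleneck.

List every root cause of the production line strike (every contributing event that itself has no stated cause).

Tracing upstream from the production line strike: the production line strike ← the last-mile supplier bottleneck ← the customs clearance strike ← the tier-2 carrier capacity cut ← the tier-1 fleet delay.
A separate upstream branch: the production line strike ← the last-mile supplier bottleneck ← the customs clearance strike ← the tier-2 carrier capacity cut ← the component shipment capacity cut.
Each of those chain origins has no stated cause.

the component shipment capacity cut, the tier-1 fleet delay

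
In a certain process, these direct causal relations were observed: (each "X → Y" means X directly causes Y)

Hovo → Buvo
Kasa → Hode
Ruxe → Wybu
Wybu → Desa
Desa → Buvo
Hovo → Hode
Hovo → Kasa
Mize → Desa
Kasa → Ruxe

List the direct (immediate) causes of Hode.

Hovo, Kasa → Hode with nothing further upstream stated.

Hovo, Kasa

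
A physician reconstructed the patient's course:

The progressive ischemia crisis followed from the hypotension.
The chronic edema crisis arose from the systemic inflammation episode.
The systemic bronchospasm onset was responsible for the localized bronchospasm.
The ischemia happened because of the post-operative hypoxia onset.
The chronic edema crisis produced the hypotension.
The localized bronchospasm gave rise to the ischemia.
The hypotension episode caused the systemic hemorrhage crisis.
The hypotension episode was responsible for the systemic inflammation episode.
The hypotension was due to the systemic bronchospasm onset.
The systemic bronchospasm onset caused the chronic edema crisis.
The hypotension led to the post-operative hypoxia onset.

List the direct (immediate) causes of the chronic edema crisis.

the systemic bronchospasm onset, the systemic inflammation episode

Upstream contributors include the hypotension episode, but only the systemic bronchospasm onset, the systemic inflammation episode feed directly into the chronic edema crisis.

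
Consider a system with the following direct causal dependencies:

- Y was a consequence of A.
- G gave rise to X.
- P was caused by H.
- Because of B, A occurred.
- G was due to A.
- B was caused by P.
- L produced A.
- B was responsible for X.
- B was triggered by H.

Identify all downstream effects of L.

A, G, X, Y

Direct effects: A.
2 steps out: Y, G.
3 steps out: X.
Not reachable from it: H, P, B.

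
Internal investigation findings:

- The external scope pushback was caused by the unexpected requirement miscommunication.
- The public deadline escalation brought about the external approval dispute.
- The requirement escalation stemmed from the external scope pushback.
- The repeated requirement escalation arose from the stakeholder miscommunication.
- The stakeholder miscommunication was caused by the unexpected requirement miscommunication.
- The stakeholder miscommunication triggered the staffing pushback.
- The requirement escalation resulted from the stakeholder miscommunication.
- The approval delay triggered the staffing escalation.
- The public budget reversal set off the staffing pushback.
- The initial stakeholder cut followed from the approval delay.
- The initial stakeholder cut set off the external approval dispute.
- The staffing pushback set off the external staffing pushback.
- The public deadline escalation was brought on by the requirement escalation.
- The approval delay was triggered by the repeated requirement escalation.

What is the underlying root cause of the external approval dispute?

the unexpected requirement miscommunication

Tracing upstream from the external approval dispute: the external approval dispute ← the public deadline escalation ← the requirement escalation ← the external scope pushback ← the unexpected requirement miscommunication.
The unexpected requirement miscommunication has no stated cause, so it is the root.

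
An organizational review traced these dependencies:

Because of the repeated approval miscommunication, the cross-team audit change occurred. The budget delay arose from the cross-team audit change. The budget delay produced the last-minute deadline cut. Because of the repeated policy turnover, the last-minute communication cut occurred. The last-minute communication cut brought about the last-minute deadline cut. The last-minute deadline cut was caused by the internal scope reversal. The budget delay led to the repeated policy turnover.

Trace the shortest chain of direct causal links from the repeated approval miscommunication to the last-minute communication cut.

the repeated approval miscommunication → the cross-team audit change
the cross-team audit change → the budget delay
the budget delay → the repeated policy turnover
the repeated policy turnover → the last-minute communication cut
Length: 4 steps.

the repeated approval miscommunication → the cross-team audit change → the budget delay → the repeated policy turnover → the last-minute communication cut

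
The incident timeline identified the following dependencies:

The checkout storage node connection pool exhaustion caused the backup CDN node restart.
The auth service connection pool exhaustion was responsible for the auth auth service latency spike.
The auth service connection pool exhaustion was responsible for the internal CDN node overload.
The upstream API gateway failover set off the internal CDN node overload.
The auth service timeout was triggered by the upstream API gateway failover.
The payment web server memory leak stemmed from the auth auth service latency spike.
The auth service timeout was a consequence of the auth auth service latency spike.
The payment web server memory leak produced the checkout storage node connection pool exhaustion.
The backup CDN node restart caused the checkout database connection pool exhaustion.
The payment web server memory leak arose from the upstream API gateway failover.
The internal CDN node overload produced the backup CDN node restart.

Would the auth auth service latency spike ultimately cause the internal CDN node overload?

The auth auth service latency spike leads to the auth service timeout, the payment web server memory leak, the checkout storage node connection pool exhaustion, the backup CDN node restart, the checkout database connection pool exhaustion; the internal CDN node overload is not among them.

No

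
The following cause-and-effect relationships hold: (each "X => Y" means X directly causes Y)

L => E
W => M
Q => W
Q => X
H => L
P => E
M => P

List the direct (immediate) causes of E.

Upstream contributors include Q, H, W, M, but only L, P feed directly into E.

L, P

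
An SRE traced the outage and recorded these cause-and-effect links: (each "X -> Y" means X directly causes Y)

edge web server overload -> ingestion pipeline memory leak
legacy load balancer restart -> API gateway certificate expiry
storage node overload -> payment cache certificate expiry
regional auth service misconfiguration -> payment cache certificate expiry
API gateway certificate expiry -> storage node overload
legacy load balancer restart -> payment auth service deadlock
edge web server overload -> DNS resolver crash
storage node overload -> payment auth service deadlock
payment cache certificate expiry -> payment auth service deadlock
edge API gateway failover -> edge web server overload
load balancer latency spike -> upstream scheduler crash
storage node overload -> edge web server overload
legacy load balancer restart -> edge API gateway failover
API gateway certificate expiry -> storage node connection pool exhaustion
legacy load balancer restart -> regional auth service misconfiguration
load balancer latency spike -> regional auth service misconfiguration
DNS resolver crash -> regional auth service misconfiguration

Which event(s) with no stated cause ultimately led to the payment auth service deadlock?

Tracing upstream from the payment auth service deadlock: the payment auth service deadlock ← the legacy load balancer restart.
A separate upstream branch: the payment auth service deadlock ← the payment cache certificate expiry ← the regional auth service misconfiguration ← the load balancer latency spike.
Each of those chain origins has no stated cause.

the legacy load balancer restart, the load balancer latency spike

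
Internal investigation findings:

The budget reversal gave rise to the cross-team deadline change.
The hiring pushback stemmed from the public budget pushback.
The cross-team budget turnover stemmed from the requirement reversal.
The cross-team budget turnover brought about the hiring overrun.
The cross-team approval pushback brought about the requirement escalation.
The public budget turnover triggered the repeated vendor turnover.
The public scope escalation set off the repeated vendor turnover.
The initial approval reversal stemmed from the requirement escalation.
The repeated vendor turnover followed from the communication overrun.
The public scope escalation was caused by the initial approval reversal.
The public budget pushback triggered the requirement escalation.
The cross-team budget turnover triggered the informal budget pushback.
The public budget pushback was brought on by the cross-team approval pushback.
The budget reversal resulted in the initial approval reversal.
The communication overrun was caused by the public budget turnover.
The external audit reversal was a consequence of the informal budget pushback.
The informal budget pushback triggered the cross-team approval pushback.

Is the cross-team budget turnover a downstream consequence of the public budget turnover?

The public budget turnover leads to the communication overrun, the repeated vendor turnover; the cross-team budget turnover is not among them.

No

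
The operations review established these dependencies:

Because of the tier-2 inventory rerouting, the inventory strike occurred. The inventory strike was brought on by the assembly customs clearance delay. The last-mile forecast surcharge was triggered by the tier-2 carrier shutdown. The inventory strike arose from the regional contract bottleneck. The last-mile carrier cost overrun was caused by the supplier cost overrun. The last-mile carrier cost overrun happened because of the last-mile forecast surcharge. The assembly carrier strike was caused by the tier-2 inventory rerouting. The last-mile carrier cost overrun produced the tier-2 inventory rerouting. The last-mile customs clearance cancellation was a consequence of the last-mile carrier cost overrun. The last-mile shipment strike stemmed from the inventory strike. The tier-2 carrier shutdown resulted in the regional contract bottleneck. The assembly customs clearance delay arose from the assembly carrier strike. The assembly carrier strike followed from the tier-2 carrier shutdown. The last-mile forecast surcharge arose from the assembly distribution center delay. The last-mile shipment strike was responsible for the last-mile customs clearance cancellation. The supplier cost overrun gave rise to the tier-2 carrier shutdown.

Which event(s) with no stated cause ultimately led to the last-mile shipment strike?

the assembly distribution center delay, the supplier cost overrun

Tracing upstream from the last-mile shipment strike: the last-mile shipment strike ← the inventory strike ← the regional contract bottleneck ← the tier-2 carrier shutdown ← the supplier cost overrun.
A separate upstream branch: the last-mile shipment strike ← the inventory strike ← the tier-2 inventory rerouting ← the last-mile carrier cost overrun ← the last-mile forecast surcharge ← the assembly distribution center delay.
Each of those chain origins has no stated cause.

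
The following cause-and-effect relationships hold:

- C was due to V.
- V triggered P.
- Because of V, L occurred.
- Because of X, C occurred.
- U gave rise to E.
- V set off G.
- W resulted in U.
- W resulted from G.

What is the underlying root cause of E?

Tracing upstream from E: E ← U ← W ← G ← V.
V has no stated cause, so it is the root.

V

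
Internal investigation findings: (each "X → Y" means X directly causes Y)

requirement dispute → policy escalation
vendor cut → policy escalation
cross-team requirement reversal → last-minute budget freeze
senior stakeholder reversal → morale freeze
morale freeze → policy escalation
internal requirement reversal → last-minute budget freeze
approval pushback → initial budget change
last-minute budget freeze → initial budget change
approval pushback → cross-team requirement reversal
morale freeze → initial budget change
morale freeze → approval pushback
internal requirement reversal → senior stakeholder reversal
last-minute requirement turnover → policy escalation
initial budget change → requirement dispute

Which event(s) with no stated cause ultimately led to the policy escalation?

the internal requirement reversal, the last-minute requirement turnover, the vendor cut

Tracing upstream from the policy escalation: the policy escalation ← the morale freeze ← the senior stakeholder reversal ← the internal requirement reversal.
A separate upstream branch: the policy escalation ← the vendor cut.
A separate upstream branch: the policy escalation ← the last-minute requirement turnover.
Each of those chain origins has no stated cause.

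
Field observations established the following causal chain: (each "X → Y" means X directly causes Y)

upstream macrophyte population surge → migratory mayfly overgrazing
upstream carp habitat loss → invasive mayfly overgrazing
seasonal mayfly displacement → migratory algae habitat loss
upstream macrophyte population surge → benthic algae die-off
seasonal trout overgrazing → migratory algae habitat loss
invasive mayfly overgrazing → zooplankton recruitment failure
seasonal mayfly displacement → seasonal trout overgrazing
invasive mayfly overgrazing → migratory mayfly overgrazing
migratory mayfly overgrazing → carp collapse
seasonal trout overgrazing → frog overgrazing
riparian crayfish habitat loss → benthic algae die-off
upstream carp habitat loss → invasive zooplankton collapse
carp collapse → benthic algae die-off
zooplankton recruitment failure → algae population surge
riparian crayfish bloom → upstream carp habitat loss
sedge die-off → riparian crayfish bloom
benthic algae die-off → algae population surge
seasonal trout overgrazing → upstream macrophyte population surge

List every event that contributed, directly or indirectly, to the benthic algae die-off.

the carp collapse, the invasive mayfly overgrazing, the migratory mayfly overgrazing, the riparian crayfish bloom, the riparian crayfish habitat loss, the seasonal mayfly displacement, the seasonal trout overgrazing, the sedge die-off, the upstream carp habitat loss, the upstream macrophyte population surge

Immediate causes of the benthic algae die-off: the upstream macrophyte population surge, the riparian crayfish habitat loss, the carp collapse.
Further upstream: the seasonal mayfly displacement, the seasonal trout overgrazing, the sedge die-off, the riparian crayfish bloom, the upstream carp habitat loss, the invasive mayfly overgrazing, the migratory mayfly overgrazing.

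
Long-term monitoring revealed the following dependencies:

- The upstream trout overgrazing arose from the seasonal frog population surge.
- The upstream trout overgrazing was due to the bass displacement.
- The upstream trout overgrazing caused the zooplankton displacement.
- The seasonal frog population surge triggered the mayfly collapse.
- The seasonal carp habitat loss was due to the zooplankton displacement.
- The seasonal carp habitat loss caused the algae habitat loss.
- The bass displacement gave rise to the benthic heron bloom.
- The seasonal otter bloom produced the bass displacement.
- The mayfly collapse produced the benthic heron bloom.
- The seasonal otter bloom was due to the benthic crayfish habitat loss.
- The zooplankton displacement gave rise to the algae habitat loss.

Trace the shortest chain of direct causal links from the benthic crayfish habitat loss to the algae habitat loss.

the benthic crayfish habitat loss → the seasonal otter bloom
the seasonal otter bloom → the bass displacement
the bass displacement → the upstream trout overgrazing
the upstream trout overgrazing → the zooplankton displacement
the zooplankton displacement → the algae habitat loss
Length: 5 steps.

the benthic crayfish habitat loss → the seasonal otter bloom → the bass displacement → the upstream trout overgrazing → the zooplankton displacement → the algae habitat loss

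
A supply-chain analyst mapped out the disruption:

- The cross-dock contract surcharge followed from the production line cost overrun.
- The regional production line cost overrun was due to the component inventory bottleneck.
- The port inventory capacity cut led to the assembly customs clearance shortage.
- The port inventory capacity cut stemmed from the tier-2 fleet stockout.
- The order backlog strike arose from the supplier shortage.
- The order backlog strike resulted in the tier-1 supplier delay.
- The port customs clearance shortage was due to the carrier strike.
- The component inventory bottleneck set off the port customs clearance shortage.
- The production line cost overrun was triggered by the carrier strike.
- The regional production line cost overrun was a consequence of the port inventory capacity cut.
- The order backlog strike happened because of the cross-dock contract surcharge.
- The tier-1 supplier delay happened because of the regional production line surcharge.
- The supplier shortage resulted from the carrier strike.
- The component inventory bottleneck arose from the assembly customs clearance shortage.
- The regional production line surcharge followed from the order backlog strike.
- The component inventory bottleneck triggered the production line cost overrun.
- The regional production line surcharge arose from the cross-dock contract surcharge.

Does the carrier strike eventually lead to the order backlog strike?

There is a causal chain: the carrier strike → the supplier shortage → the order backlog strike.

Yes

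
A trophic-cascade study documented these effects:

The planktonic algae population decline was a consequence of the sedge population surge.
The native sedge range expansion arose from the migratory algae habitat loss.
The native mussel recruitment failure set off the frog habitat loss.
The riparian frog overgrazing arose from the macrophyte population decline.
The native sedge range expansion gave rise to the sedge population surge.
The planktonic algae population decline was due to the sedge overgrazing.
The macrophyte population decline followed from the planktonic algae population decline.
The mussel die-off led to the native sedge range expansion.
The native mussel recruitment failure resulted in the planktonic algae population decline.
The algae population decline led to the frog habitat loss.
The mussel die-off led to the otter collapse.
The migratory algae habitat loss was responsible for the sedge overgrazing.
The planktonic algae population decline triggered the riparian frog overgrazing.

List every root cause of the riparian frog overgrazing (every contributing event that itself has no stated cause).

Tracing upstream from the riparian frog overgrazing: the riparian frog overgrazing ← the planktonic algae population decline ← the sedge population surge ← the native sedge range expansion ← the mussel die-off.
A separate upstream branch: the riparian frog overgrazing ← the planktonic algae population decline ← the sedge overgrazing ← the migratory algae habitat loss.
A separate upstream branch: the riparian frog overgrazing ← the planktonic algae population decline ← the native mussel recruitment failure.
Each of those chain origins has no stated cause.

the migratory algae habitat loss, the mussel die-off, the native mussel recruitment failure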